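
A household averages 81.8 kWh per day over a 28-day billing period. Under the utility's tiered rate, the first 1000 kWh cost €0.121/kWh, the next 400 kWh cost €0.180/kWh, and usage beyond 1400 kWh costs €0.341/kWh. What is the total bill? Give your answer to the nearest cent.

€496.63

Usage = 81.8 kWh/day × 28 days = 2290.4 kWh
First 1000 kWh × €0.121 = €121.00
Next 400 kWh × €0.180 = €72.00
Remaining 890.4 kWh × €0.341 = €303.63
Total = €496.63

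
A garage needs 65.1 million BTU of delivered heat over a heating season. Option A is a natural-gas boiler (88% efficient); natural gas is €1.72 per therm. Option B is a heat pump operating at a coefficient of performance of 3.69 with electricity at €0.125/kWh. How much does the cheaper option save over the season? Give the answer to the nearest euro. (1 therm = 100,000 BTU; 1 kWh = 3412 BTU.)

Heat load = 65.1 × 10⁶ BTU = 65,100,000 BTU
Gas: input = 65,100,000 / 0.88 = 73,977,273 BTU = 739.8 therm → 739.8 × €1.72 = €1,272.41
Heat pump: 65,100,000 BTU / 3412 = 19,080 kWh heat; / 3.69 = 5,171 kWh in → × €0.125 = €646.33
Difference = |€1,272.41 − €646.33| = €626.08 ≈ €626

€626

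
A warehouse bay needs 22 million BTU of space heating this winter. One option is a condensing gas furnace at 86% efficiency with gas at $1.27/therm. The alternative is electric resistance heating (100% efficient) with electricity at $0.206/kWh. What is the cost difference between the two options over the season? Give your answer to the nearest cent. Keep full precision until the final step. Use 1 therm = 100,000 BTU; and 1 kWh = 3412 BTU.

Heat load = 22 × 10⁶ BTU = 22,000,000 BTU
Gas: input = 22,000,000 / 0.86 = 25,581,395 BTU = 255.8 therm → 255.8 × $1.27 = $324.88
Electric: 22,000,000 BTU / 3412 = 6,448 kWh → × $0.206 = $1,328.25
Difference = |$324.88 − $1,328.25| = $1,003.37

$1003.37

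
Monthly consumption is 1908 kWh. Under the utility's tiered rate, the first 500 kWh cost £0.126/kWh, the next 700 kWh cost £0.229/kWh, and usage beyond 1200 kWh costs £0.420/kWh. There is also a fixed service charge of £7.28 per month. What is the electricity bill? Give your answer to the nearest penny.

First 500 kWh × £0.126 = £63.00
Next 700 kWh × £0.229 = £160.30
Remaining 708 kWh × £0.420 = £297.36
Energy charge = £520.66; + service £7.28 = £527.94

£527.94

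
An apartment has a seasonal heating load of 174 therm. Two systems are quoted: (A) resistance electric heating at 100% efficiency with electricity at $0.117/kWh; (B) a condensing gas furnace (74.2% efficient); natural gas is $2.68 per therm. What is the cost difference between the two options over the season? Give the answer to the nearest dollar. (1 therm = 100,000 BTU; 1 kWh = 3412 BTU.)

Heat load = 174 therm × 100,000 = 17,400,000 BTU
Gas: input = 17,400,000 / 0.742 = 23,450,135 BTU = 234.5 therm → 234.5 × $2.68 = $628.46
Electric: 17,400,000 BTU / 3412 = 5,100 kWh → × $0.117 = $596.66
Difference = |$628.46 − $596.66| = $31.80 ≈ $32

$32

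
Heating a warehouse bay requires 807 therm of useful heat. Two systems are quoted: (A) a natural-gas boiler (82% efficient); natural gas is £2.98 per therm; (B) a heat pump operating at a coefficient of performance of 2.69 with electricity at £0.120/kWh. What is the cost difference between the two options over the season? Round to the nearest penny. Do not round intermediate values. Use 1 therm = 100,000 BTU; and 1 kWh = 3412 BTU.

£1877.66

Heat load = 807 therm × 100,000 = 80,700,000 BTU
Gas: input = 80,700,000 / 0.820 = 98,414,634 BTU = 984.1 therm → 984.1 × £2.98 = £2,932.76
Heat pump: 80,700,000 BTU / 3412 = 23,650 kWh heat; / 2.69 = 8,792 kWh in → × £0.120 = £1,055.10
Difference = |£2,932.76 − £1,055.10| = £1,877.66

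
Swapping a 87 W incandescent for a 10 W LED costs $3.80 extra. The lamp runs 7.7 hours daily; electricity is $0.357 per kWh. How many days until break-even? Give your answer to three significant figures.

Power saved = 87 − 10 = 77 W
Daily energy saved = 77 W × 7.7 h = 592.9 Wh = 0.5929 kWh
Daily savings = 0.5929 × $0.357 = $0.2117
Payback = $3.80 / $0.2117 per day = 17.95 days

18 days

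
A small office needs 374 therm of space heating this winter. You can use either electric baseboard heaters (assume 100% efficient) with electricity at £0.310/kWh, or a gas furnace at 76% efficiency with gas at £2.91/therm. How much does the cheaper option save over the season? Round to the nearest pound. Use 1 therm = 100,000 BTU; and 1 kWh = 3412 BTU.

£1966

Heat load = 374 therm × 100,000 = 37,400,000 BTU
Gas: input = 37,400,000 / 0.76 = 49,210,526 BTU = 492.1 therm → 492.1 × £2.91 = £1,432.03
Electric: 37,400,000 BTU / 3412 = 10,960 kWh → × £0.310 = £3,398.01
Difference = |£1,432.03 − £3,398.01| = £1,965.98 ≈ £1966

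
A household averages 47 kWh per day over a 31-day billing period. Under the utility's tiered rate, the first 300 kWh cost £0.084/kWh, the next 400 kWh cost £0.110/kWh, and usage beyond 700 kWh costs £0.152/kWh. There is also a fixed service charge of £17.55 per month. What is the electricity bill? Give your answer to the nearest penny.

£201.81

Usage = 47 kWh/day × 31 days = 1457 kWh
First 300 kWh × £0.084 = £25.20
Next 400 kWh × £0.110 = £44.00
Remaining 757 kWh × £0.152 = £115.06
Energy charge = £184.26; + service £17.55 = £201.81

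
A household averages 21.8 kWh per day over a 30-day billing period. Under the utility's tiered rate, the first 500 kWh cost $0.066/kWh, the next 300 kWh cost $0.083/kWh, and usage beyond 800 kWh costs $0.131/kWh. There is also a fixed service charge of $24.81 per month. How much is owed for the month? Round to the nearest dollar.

Usage = 21.8 kWh/day × 30 days = 654 kWh
First 500 kWh × $0.066 = $33.00
Next 154 kWh × $0.083 = $12.78
Remaining tier: 0 kWh (not reached)
Energy charge = $45.78; + service $24.81 = $70.59 ≈ $71

$71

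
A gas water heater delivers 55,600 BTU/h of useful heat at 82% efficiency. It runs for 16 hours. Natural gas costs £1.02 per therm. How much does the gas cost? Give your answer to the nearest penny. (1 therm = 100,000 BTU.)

£11.07

Heat delivered = 55,600 BTU/h × 16 h = 889,600 BTU
Gas input = 889,600 / 0.82 = 1,084,878 BTU
= 1,084,878 / 100,000 = 10.85 therm
Cost = 10.85 × £1.02/therm = £11.07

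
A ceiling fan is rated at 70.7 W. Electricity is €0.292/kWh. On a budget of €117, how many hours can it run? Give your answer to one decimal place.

5667.4 h

Energy budget = €117 / €0.292 per kWh = 400.7 kWh = 400,685 Wh
Runtime = 400,685 Wh / 70.7 W = 5,667 h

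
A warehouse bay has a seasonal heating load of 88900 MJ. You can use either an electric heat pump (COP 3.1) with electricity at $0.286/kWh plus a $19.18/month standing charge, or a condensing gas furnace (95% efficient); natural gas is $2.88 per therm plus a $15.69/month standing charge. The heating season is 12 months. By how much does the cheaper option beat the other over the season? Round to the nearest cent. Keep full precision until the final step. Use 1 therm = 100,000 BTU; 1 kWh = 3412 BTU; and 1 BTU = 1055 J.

$234.22

Heat load = 88900 MJ = 88,900,000,000 J / 1055 = 84,265,403 BTU
Gas: input = 84,265,403 / 0.95 = 88,700,424 BTU = 887 therm → 887 × $2.88 = $2,554.57; + 12 × $15.69 standing = $2,742.85
Heat pump: 84,265,403 BTU / 3412 = 24,700 kWh heat; / 3.1 = 7,967 kWh in → × $0.286 = $2,278.48; + 12 × $19.18 standing = $2,508.64
Difference = |$2,742.85 − $2,508.64| = $234.22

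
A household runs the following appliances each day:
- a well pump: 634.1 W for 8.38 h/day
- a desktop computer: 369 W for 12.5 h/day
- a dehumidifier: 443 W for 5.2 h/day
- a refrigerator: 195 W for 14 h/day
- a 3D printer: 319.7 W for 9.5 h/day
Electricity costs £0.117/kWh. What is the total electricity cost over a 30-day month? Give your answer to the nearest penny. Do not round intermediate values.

well pump: 634.1 W × 8.38 h × 30 d = 159,413 Wh = 159.4 kWh
desktop computer: 369 W × 12.5 h × 30 d = 138,375 Wh = 138.4 kWh
dehumidifier: 443 W × 5.2 h × 30 d = 69,108 Wh = 69.11 kWh
refrigerator: 195 W × 14 h × 30 d = 81,900 Wh = 81.9 kWh
3D printer: 319.7 W × 9.5 h × 30 d = 91,114 Wh = 91.11 kWh
Total energy = 159.4 + 138.4 + 69.11 + 81.9 + 91.11 = 539.9 kWh
Cost = 539.9 kWh × £0.117 = £63.17

£63.17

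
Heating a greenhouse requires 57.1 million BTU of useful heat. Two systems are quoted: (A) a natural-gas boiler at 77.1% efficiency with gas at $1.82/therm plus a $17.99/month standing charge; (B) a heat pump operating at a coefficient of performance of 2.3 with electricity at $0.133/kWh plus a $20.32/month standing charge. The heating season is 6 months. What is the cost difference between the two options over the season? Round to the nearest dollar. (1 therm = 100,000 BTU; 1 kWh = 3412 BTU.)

$366

Heat load = 57.1 × 10⁶ BTU = 57,100,000 BTU
Gas: input = 57,100,000 / 0.771 = 74,059,663 BTU = 740.6 therm → 740.6 × $1.82 = $1,347.89; + 6 × $17.99 standing = $1,455.83
Heat pump: 57,100,000 BTU / 3412 = 16,740 kWh heat; / 2.3 = 7,276 kWh in → × $0.133 = $967.72; + 6 × $20.32 standing = $1,089.64
Difference = |$1,455.83 − $1,089.64| = $366.18 ≈ $366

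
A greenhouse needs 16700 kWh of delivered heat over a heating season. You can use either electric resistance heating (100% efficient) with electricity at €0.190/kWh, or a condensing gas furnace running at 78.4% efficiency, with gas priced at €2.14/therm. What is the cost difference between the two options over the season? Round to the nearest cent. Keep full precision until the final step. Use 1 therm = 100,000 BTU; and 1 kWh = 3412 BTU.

Heat load = 16700 kWh × 3412 = 56,980,400 BTU
Gas: input = 56,980,400 / 0.784 = 72,679,082 BTU = 726.8 therm → 726.8 × €2.14 = €1,555.33
Electric: 56,980,400 BTU / 3412 = 16,700 kWh → × €0.190 = €3,173.00
Difference = |€1,555.33 − €3,173.00| = €1,617.67

€1617.67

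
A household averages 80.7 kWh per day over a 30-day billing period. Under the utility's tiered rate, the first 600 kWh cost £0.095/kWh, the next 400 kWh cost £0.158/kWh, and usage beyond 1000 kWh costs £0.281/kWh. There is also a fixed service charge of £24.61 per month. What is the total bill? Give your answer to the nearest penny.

Usage = 80.7 kWh/day × 30 days = 2421 kWh
First 600 kWh × £0.095 = £57.00
Next 400 kWh × £0.158 = £63.20
Remaining 1421 kWh × £0.281 = £399.30
Energy charge = £519.50; + service £24.61 = £544.11

£544.11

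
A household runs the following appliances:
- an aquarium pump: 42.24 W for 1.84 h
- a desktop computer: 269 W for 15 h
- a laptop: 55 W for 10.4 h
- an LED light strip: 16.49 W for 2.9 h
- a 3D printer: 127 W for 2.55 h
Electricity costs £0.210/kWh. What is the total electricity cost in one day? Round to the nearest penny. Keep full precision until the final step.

aquarium pump: 42.24 W × 1.84 h = 78 Wh = 0.07772 kWh
desktop computer: 269 W × 15 h = 4,035 Wh = 4.035 kWh
laptop: 55 W × 10.4 h = 572 Wh = 0.572 kWh
LED light strip: 16.49 W × 2.9 h = 48 Wh = 0.04782 kWh
3D printer: 127 W × 2.55 h = 324 Wh = 0.3238 kWh
Total energy = 0.07772 + 4.035 + 0.572 + 0.04782 + 0.3238 = 5.056 kWh
Cost = 5.056 kWh × £0.210 = £1.06

£1.06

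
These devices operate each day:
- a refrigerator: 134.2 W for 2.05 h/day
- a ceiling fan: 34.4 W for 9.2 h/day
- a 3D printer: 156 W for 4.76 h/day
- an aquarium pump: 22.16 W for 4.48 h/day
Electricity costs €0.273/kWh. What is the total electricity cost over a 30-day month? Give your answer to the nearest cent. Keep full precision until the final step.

refrigerator: 134.2 W × 2.05 h × 30 d = 8,253 Wh = 8.253 kWh
ceiling fan: 34.4 W × 9.2 h × 30 d = 9,494 Wh = 9.494 kWh
3D printer: 156 W × 4.76 h × 30 d = 22,277 Wh = 22.28 kWh
aquarium pump: 22.16 W × 4.48 h × 30 d = 2,978 Wh = 2.978 kWh
Total energy = 8.253 + 9.494 + 22.28 + 2.978 = 43 kWh
Cost = 43 kWh × €0.273 = €11.74

€11.74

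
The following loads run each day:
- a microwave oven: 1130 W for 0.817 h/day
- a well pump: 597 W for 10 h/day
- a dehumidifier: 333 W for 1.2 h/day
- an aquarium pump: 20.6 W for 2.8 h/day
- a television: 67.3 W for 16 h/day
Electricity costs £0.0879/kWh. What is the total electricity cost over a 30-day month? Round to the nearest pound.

£22

microwave oven: 1130 W × 0.817 h × 30 d = 27,696 Wh = 27.7 kWh
well pump: 597 W × 10 h × 30 d = 179,100 Wh = 179.1 kWh
dehumidifier: 333 W × 1.2 h × 30 d = 11,988 Wh = 11.99 kWh
aquarium pump: 20.6 W × 2.8 h × 30 d = 1,730 Wh = 1.73 kWh
television: 67.3 W × 16 h × 30 d = 32,304 Wh = 32.3 kWh
Total energy = 27.7 + 179.1 + 11.99 + 1.73 + 32.3 = 252.8 kWh
Cost = 252.8 kWh × £0.0879 = £22.22 ≈ £22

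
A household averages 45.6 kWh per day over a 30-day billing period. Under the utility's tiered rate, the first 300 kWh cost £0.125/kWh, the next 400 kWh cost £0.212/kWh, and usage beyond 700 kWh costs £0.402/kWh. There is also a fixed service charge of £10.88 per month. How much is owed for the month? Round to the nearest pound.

£402

Usage = 45.6 kWh/day × 30 days = 1368 kWh
First 300 kWh × £0.125 = £37.50
Next 400 kWh × £0.212 = £84.80
Remaining 668 kWh × £0.402 = £268.54
Energy charge = £390.84; + service £10.88 = £401.72 ≈ £402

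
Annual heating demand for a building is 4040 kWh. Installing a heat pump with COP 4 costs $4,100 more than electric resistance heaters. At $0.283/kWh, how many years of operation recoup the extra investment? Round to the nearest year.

Resistance: 4040 kWh × $0.283 = $1,143.32/yr
Heat pump: 4040 / 4 = 1010 kWh in → × $0.283 = $285.83/yr
Annual savings = $857.49
Payback = $4,100 / $857.49 = 4.78 years

5 years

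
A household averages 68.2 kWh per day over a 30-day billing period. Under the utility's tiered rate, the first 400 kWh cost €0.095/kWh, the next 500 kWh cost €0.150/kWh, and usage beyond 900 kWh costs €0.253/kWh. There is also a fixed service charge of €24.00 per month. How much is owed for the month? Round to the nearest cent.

€426.94

Usage = 68.2 kWh/day × 30 days = 2046 kWh
First 400 kWh × €0.095 = €38.00
Next 500 kWh × €0.150 = €75.00
Remaining 1146 kWh × €0.253 = €289.94
Energy charge = €402.94; + service €24.00 = €426.94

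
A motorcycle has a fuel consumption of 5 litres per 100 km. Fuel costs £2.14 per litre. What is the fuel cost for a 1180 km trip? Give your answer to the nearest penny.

Fuel = 5 L/100 km × 1180 km / 100 = 59 L
Cost = 59 L × £2.14/L = £126.26

£126.26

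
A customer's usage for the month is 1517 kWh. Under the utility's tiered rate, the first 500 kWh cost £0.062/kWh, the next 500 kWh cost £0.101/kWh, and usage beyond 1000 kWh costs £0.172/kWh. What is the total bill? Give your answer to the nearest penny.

First 500 kWh × £0.062 = £31.00
Next 500 kWh × £0.101 = £50.50
Remaining 517 kWh × £0.172 = £88.92
Total = £170.42

£170.42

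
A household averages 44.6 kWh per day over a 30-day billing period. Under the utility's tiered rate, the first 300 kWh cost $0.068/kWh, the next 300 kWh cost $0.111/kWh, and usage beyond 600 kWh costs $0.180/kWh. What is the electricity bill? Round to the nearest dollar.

Usage = 44.6 kWh/day × 30 days = 1338 kWh
First 300 kWh × $0.068 = $20.40
Next 300 kWh × $0.111 = $33.30
Remaining 738 kWh × $0.180 = $132.84
Total = $186.54 ≈ $187

$187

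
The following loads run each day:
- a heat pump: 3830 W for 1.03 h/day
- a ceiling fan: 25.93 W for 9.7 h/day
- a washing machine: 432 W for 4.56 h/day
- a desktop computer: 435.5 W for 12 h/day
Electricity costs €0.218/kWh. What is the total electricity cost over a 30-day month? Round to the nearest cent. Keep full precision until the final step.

heat pump: 3830 W × 1.03 h × 30 d = 118,347 Wh = 118.3 kWh
ceiling fan: 25.93 W × 9.7 h × 30 d = 7,546 Wh = 7.546 kWh
washing machine: 432 W × 4.56 h × 30 d = 59,098 Wh = 59.1 kWh
desktop computer: 435.5 W × 12 h × 30 d = 156,780 Wh = 156.8 kWh
Total energy = 118.3 + 7.546 + 59.1 + 156.8 = 341.8 kWh
Cost = 341.8 kWh × €0.218 = €74.51

€74.51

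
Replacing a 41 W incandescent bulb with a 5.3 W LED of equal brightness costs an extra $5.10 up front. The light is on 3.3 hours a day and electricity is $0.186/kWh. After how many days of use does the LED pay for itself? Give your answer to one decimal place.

232.7 days

Power saved = 41 − 5.3 = 35.7 W
Daily energy saved = 35.7 W × 3.3 h = 117.8 Wh = 0.11781 kWh
Daily savings = 0.11781 × $0.186 = $0.0219
Payback = $5.10 / $0.0219 per day = 232.7 days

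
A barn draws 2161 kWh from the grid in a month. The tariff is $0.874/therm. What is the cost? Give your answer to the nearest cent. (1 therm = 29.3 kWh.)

2161 kWh × (0.03413 therm/kWh) = 73.75 therm
Cost = 73.75 therm × $0.874/therm = $64.46

$64.46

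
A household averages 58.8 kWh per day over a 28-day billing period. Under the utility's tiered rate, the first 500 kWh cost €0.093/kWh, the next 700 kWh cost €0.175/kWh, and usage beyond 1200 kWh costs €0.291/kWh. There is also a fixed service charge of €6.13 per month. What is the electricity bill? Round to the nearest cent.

Usage = 58.8 kWh/day × 28 days = 1646.4 kWh
First 500 kWh × €0.093 = €46.50
Next 700 kWh × €0.175 = €122.50
Remaining 446.4 kWh × €0.291 = €129.90
Energy charge = €298.90; + service €6.13 = €305.03

€305.03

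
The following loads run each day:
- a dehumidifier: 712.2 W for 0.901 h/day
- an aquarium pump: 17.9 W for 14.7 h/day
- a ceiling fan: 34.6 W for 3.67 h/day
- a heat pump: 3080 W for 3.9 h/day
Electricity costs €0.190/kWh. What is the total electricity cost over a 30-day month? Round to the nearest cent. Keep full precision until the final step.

dehumidifier: 712.2 W × 0.901 h × 30 d = 19,251 Wh = 19.25 kWh
aquarium pump: 17.9 W × 14.7 h × 30 d = 7,894 Wh = 7.894 kWh
ceiling fan: 34.6 W × 3.67 h × 30 d = 3,809 Wh = 3.809 kWh
heat pump: 3080 W × 3.9 h × 30 d = 360,360 Wh = 360.4 kWh
Total energy = 19.25 + 7.894 + 3.809 + 360.4 = 391.3 kWh
Cost = 391.3 kWh × €0.190 = €74.35

€74.35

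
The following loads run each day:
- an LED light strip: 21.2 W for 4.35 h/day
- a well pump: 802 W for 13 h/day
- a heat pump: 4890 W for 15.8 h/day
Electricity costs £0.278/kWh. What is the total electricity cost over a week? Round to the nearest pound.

£171

LED light strip: 21.2 W × 4.35 h × 7 d = 646 Wh = 0.6455 kWh
well pump: 802 W × 13 h × 7 d = 72,982 Wh = 72.98 kWh
heat pump: 4890 W × 15.8 h × 7 d = 540,834 Wh = 540.8 kWh
Total energy = 0.6455 + 72.98 + 540.8 = 614.5 kWh
Cost = 614.5 kWh × £0.278 = £170.82 ≈ £171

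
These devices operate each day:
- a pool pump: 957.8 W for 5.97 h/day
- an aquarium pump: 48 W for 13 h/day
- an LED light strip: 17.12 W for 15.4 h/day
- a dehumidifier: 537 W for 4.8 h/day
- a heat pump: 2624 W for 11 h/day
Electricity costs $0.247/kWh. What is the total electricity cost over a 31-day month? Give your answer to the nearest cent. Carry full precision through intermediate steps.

$291.33

pool pump: 957.8 W × 5.97 h × 31 d = 177,260 Wh = 177.3 kWh
aquarium pump: 48 W × 13 h × 31 d = 19,344 Wh = 19.34 kWh
LED light strip: 17.12 W × 15.4 h × 31 d = 8,173 Wh = 8.173 kWh
dehumidifier: 537 W × 4.8 h × 31 d = 79,906 Wh = 79.91 kWh
heat pump: 2624 W × 11 h × 31 d = 894,784 Wh = 894.8 kWh
Total energy = 177.3 + 19.34 + 8.173 + 79.91 + 894.8 = 1,179 kWh
Cost = 1,179 kWh × $0.247 = $291.33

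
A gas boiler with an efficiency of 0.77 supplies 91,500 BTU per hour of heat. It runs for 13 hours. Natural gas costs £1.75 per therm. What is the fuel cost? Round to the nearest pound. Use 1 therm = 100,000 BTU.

Heat delivered = 91,500 BTU/h × 13 h = 1,189,500 BTU
Gas input = 1,189,500 / 0.77 = 1,544,805 BTU
= 1,544,805 / 100,000 = 15.45 therm
Cost = 15.45 × £1.75/therm = £27.03 ≈ £27

£27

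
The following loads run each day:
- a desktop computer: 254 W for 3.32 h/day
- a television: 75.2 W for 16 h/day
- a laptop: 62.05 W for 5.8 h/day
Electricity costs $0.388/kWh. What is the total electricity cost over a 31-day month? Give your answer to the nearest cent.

$28.94

desktop computer: 254 W × 3.32 h × 31 d = 26,142 Wh = 26.14 kWh
television: 75.2 W × 16 h × 31 d = 37,299 Wh = 37.3 kWh
laptop: 62.05 W × 5.8 h × 31 d = 11,157 Wh = 11.16 kWh
Total energy = 26.14 + 37.3 + 11.16 = 74.6 kWh
Cost = 74.6 kWh × $0.388 = $28.94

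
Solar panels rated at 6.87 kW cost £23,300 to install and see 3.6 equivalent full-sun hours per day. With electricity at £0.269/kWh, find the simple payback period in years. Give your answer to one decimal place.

9.6 years

Daily generation = 6.87 kW × 3.6 h = 24.73 kWh
Annual generation = 24.73 × 365 = 9027.2 kWh
Annual savings = 9027.2 × £0.269 = £2,428.31
Payback = £23,300 / £2,428.31 = 9.6 years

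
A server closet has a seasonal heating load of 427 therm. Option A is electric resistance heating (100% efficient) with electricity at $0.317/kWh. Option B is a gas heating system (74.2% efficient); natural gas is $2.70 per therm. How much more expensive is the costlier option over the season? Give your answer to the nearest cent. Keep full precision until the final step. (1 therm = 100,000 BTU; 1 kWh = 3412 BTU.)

$2413.37

Heat load = 427 therm × 100,000 = 42,700,000 BTU
Gas: input = 42,700,000 / 0.742 = 57,547,170 BTU = 575.5 therm → 575.5 × $2.70 = $1,553.77
Electric: 42,700,000 BTU / 3412 = 12,510 kWh → × $0.317 = $3,967.15
Difference = |$1,553.77 − $3,967.15| = $2,413.37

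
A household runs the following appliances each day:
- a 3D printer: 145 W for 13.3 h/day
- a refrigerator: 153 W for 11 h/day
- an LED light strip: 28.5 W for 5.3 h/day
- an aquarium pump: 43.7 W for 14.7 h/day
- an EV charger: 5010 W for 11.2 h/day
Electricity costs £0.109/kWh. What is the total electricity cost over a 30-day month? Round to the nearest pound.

£198

3D printer: 145 W × 13.3 h × 30 d = 57,855 Wh = 57.85 kWh
refrigerator: 153 W × 11 h × 30 d = 50,490 Wh = 50.49 kWh
LED light strip: 28.5 W × 5.3 h × 30 d = 4,531 Wh = 4.531 kWh
aquarium pump: 43.7 W × 14.7 h × 30 d = 19,272 Wh = 19.27 kWh
EV charger: 5010 W × 11.2 h × 30 d = 1,683,360 Wh = 1,683 kWh
Total energy = 57.85 + 50.49 + 4.531 + 19.27 + 1,683 = 1,816 kWh
Cost = 1,816 kWh × £0.109 = £197.89 ≈ £198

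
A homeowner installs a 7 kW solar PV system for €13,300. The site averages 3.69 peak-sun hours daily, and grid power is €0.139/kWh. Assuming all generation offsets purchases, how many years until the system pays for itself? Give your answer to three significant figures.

Daily generation = 7 kW × 3.69 h = 25.83 kWh
Annual generation = 25.83 × 365 = 9427.9 kWh
Annual savings = 9427.9 × €0.139 = €1,310.49
Payback = €13,300 / €1,310.49 = 10.1 years

10.1 years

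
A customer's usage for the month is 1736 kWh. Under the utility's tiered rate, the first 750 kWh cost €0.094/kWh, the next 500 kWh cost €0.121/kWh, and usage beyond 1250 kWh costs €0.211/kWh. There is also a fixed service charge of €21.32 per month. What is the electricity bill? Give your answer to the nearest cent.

First 750 kWh × €0.094 = €70.50
Next 500 kWh × €0.121 = €60.50
Remaining 486 kWh × €0.211 = €102.55
Energy charge = €233.55; + service €21.32 = €254.87

€254.87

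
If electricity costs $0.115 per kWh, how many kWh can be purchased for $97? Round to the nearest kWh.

843 kWh

$97 / $0.115 per kWh = 843.5 kWh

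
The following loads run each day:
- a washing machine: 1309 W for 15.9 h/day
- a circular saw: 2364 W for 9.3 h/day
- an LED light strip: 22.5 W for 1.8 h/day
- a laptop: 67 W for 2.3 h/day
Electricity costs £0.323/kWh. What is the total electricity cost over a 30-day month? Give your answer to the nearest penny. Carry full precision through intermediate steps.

£416.60

washing machine: 1309 W × 15.9 h × 30 d = 624,393 Wh = 624.4 kWh
circular saw: 2364 W × 9.3 h × 30 d = 659,556 Wh = 659.6 kWh
LED light strip: 22.5 W × 1.8 h × 30 d = 1,215 Wh = 1.215 kWh
laptop: 67 W × 2.3 h × 30 d = 4,623 Wh = 4.623 kWh
Total energy = 624.4 + 659.6 + 1.215 + 4.623 = 1,290 kWh
Cost = 1,290 kWh × £0.323 = £416.60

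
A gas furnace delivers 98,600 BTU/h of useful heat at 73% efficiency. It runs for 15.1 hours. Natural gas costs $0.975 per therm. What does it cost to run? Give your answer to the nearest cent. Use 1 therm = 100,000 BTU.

Heat delivered = 98,600 BTU/h × 15.1 h = 1,488,860 BTU
Gas input = 1,488,860 / 0.73 = 2,039,534 BTU
= 2,039,534 / 100,000 = 20.4 therm
Cost = 20.4 × $0.975/therm = $19.89

$19.89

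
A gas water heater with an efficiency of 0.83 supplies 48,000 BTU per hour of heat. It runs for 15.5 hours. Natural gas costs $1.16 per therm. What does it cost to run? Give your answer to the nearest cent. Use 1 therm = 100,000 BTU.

Heat delivered = 48,000 BTU/h × 15.5 h = 744,000 BTU
Gas input = 744,000 / 0.83 = 896,386 BTU
= 896,386 / 100,000 = 8.964 therm
Cost = 8.964 × $1.16/therm = $10.40

$10.40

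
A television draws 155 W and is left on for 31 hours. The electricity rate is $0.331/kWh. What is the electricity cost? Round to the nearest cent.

Energy = 155 W × 31 h = 4,805 Wh = 4.805 kWh
Cost = 4.805 kWh × $0.331/kWh = $1.59

$1.59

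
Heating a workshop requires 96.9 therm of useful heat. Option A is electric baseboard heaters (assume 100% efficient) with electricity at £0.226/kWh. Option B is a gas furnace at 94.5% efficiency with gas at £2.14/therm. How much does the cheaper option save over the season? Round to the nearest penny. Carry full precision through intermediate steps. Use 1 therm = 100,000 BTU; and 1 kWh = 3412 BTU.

Heat load = 96.9 therm × 100,000 = 9,690,000 BTU
Gas: input = 9,690,000 / 0.945 = 10,253,968 BTU = 102.5 therm → 102.5 × £2.14 = £219.43
Electric: 9,690,000 BTU / 3412 = 2,840 kWh → × £0.226 = £641.83
Difference = |£219.43 − £641.83| = £422.40

£422.40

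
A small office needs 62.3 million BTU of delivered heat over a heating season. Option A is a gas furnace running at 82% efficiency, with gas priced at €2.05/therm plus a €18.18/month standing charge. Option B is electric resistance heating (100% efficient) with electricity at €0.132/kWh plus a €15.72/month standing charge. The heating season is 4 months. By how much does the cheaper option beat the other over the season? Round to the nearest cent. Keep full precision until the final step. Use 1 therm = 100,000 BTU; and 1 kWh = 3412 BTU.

€842.86

Heat load = 62.3 × 10⁶ BTU = 62,300,000 BTU
Gas: input = 62,300,000 / 0.82 = 75,975,610 BTU = 759.8 therm → 759.8 × €2.05 = €1,557.50; + 4 × €18.18 standing = €1,630.22
Electric: 62,300,000 BTU / 3412 = 18,260 kWh → × €0.132 = €2,410.20; + 4 × €15.72 standing = €2,473.08
Difference = |€1,630.22 − €2,473.08| = €842.86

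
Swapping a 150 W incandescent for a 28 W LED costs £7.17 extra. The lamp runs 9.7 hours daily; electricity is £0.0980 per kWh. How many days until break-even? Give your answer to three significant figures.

61.8 days

Power saved = 150 − 28 = 122 W
Daily energy saved = 122 W × 9.7 h = 1183 Wh = 1.1834 kWh
Daily savings = 1.1834 × £0.0980 = £0.1160
Payback = £7.17 / £0.1160 per day = 61.82 days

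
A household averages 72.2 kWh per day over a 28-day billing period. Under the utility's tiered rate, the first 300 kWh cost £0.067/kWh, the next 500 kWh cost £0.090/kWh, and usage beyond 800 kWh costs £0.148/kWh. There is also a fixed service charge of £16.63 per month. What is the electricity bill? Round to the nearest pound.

£263

Usage = 72.2 kWh/day × 28 days = 2021.6 kWh
First 300 kWh × £0.067 = £20.10
Next 500 kWh × £0.090 = £45.00
Remaining 1221.6 kWh × £0.148 = £180.80
Energy charge = £245.90; + service £16.63 = £262.53 ≈ £263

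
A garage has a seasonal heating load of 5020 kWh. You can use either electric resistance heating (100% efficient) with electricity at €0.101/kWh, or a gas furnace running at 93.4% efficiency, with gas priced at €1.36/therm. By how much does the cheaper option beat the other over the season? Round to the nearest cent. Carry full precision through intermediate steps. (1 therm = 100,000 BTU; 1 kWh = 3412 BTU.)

Heat load = 5020 kWh × 3412 = 17,128,240 BTU
Gas: input = 17,128,240 / 0.934 = 18,338,587 BTU = 183.4 therm → 183.4 × €1.36 = €249.40
Electric: 17,128,240 BTU / 3412 = 5,020 kWh → × €0.101 = €507.02
Difference = |€249.40 − €507.02| = €257.62

€257.62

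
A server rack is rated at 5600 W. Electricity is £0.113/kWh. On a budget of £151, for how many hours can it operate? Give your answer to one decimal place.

238.6 h

Energy budget = £151 / £0.113 per kWh = 1,336 kWh = 1,336,283 Wh
Runtime = 1,336,283 Wh / 5600 W = 238.6 h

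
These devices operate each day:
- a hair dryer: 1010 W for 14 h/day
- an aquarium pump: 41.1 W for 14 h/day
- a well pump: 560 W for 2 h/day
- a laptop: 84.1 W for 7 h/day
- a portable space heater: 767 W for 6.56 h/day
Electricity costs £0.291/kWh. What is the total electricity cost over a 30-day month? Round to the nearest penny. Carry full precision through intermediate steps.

hair dryer: 1010 W × 14 h × 30 d = 424,200 Wh = 424.2 kWh
aquarium pump: 41.1 W × 14 h × 30 d = 17,262 Wh = 17.26 kWh
well pump: 560 W × 2 h × 30 d = 33,600 Wh = 33.6 kWh
laptop: 84.1 W × 7 h × 30 d = 17,661 Wh = 17.66 kWh
portable space heater: 767 W × 6.56 h × 30 d = 150,946 Wh = 150.9 kWh
Total energy = 424.2 + 17.26 + 33.6 + 17.66 + 150.9 = 643.7 kWh
Cost = 643.7 kWh × £0.291 = £187.31

£187.31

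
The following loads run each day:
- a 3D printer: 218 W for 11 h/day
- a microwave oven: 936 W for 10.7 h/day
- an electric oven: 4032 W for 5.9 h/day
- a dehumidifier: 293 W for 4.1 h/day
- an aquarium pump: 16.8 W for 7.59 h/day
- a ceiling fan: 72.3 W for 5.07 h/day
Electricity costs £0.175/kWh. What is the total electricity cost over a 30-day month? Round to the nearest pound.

3D printer: 218 W × 11 h × 30 d = 71,940 Wh = 71.94 kWh
microwave oven: 936 W × 10.7 h × 30 d = 300,456 Wh = 300.5 kWh
electric oven: 4032 W × 5.9 h × 30 d = 713,664 Wh = 713.7 kWh
dehumidifier: 293 W × 4.1 h × 30 d = 36,039 Wh = 36.04 kWh
aquarium pump: 16.8 W × 7.59 h × 30 d = 3,825 Wh = 3.825 kWh
ceiling fan: 72.3 W × 5.07 h × 30 d = 10,997 Wh = 11 kWh
Total energy = 71.94 + 300.5 + 713.7 + 36.04 + 3.825 + 11 = 1,137 kWh
Cost = 1,137 kWh × £0.175 = £198.96 ≈ £199

£199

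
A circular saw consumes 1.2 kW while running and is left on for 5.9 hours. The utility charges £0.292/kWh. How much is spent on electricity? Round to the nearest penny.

£2.07

Energy = 1200 W × 5.9 h = 7,080 Wh = 7.08 kWh
Cost = 7.08 kWh × £0.292/kWh = £2.07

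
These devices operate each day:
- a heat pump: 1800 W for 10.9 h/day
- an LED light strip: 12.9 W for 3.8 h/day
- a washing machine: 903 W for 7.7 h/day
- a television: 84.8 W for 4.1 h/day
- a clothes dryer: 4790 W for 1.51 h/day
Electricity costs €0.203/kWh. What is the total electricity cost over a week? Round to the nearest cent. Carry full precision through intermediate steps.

€48.60

heat pump: 1800 W × 10.9 h × 7 d = 137,340 Wh = 137.3 kWh
LED light strip: 12.9 W × 3.8 h × 7 d = 343 Wh = 0.3431 kWh
washing machine: 903 W × 7.7 h × 7 d = 48,672 Wh = 48.67 kWh
television: 84.8 W × 4.1 h × 7 d = 2,434 Wh = 2.434 kWh
clothes dryer: 4790 W × 1.51 h × 7 d = 50,630 Wh = 50.63 kWh
Total energy = 137.3 + 0.3431 + 48.67 + 2.434 + 50.63 = 239.4 kWh
Cost = 239.4 kWh × €0.203 = €48.60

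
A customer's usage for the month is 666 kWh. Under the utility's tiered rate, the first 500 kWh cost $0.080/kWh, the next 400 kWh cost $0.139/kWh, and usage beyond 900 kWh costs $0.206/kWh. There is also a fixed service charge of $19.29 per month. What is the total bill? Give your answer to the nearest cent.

First 500 kWh × $0.080 = $40.00
Next 166 kWh × $0.139 = $23.07
Remaining tier: 0 kWh (not reached)
Energy charge = $63.07; + service $19.29 = $82.36

$82.36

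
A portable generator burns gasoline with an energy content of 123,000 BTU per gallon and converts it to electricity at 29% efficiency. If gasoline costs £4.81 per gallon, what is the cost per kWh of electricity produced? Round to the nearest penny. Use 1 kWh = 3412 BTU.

£0.46

Electrical output per gallon = 123,000 BTU × 0.29 / 3412 BTU/kWh = 10.45 kWh
Cost per kWh = £4.81 / 10.45 kWh = £0.460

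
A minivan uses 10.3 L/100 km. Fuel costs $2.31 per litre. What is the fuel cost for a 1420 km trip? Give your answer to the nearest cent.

Fuel = 10.3 L/100 km × 1420 km / 100 = 146.3 L
Cost = 146.3 L × $2.31/L = $337.86

$337.86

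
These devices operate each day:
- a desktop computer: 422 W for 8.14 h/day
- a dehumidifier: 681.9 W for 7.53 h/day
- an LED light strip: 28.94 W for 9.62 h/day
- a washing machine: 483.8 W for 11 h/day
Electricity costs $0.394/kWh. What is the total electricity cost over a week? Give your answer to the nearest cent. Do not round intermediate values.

$39.08

desktop computer: 422 W × 8.14 h × 7 d = 24,046 Wh = 24.05 kWh
dehumidifier: 681.9 W × 7.53 h × 7 d = 35,943 Wh = 35.94 kWh
LED light strip: 28.94 W × 9.62 h × 7 d = 1,949 Wh = 1.949 kWh
washing machine: 483.8 W × 11 h × 7 d = 37,253 Wh = 37.25 kWh
Total energy = 24.05 + 35.94 + 1.949 + 37.25 = 99.19 kWh
Cost = 99.19 kWh × $0.394 = $39.08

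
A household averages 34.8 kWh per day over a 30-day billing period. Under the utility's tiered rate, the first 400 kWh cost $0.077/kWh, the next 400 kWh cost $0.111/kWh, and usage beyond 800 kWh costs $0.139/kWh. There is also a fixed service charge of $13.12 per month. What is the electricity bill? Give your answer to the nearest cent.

Usage = 34.8 kWh/day × 30 days = 1044 kWh
First 400 kWh × $0.077 = $30.80
Next 400 kWh × $0.111 = $44.40
Remaining 244 kWh × $0.139 = $33.92
Energy charge = $109.12; + service $13.12 = $122.24

$122.24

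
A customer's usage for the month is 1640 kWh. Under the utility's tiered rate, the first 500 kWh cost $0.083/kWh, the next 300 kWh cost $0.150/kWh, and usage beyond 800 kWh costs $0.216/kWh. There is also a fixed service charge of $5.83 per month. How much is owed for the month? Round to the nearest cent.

$273.77

First 500 kWh × $0.083 = $41.50
Next 300 kWh × $0.150 = $45.00
Remaining 840 kWh × $0.216 = $181.44
Energy charge = $267.94; + service $5.83 = $273.77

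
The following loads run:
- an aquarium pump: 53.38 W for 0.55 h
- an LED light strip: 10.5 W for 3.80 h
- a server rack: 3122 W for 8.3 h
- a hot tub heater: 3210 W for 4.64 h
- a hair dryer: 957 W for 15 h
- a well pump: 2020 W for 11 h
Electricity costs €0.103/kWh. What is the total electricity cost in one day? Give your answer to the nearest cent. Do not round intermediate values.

€7.98

aquarium pump: 53.38 W × 0.55 h = 29 Wh = 0.02936 kWh
LED light strip: 10.5 W × 3.80 h = 40 Wh = 0.0399 kWh
server rack: 3122 W × 8.3 h = 25,913 Wh = 25.91 kWh
hot tub heater: 3210 W × 4.64 h = 14,894 Wh = 14.89 kWh
hair dryer: 957 W × 15 h = 14,355 Wh = 14.36 kWh
well pump: 2020 W × 11 h = 22,220 Wh = 22.22 kWh
Total energy = 0.02936 + 0.0399 + 25.91 + 14.89 + 14.36 + 22.22 = 77.45 kWh
Cost = 77.45 kWh × €0.103 = €7.98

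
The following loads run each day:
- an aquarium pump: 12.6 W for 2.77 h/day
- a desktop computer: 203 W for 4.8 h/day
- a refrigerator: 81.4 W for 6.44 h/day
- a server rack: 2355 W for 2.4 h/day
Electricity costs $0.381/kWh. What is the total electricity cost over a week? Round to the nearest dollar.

$19

aquarium pump: 12.6 W × 2.77 h × 7 d = 244 Wh = 0.2443 kWh
desktop computer: 203 W × 4.8 h × 7 d = 6,821 Wh = 6.821 kWh
refrigerator: 81.4 W × 6.44 h × 7 d = 3,670 Wh = 3.67 kWh
server rack: 2355 W × 2.4 h × 7 d = 39,564 Wh = 39.56 kWh
Total energy = 0.2443 + 6.821 + 3.67 + 39.56 = 50.3 kWh
Cost = 50.3 kWh × $0.381 = $19.16 ≈ $19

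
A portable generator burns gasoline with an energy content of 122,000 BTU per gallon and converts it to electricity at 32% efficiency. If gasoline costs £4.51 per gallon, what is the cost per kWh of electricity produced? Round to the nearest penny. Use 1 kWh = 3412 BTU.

£0.39

Electrical output per gallon = 122,000 BTU × 0.32 / 3412 BTU/kWh = 11.44 kWh
Cost per kWh = £4.51 / 11.44 kWh = £0.394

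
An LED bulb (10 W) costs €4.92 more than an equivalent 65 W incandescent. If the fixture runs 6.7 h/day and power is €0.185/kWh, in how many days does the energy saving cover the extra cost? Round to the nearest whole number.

72 days

Power saved = 65 − 10 = 55 W
Daily energy saved = 55 W × 6.7 h = 368.5 Wh = 0.3685 kWh
Daily savings = 0.3685 × €0.185 = €0.0682
Payback = €4.92 / €0.0682 per day = 72.17 days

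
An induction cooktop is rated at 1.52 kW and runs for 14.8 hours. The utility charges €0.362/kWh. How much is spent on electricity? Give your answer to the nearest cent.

Energy = 1520 W × 14.8 h = 22,496 Wh = 22.5 kWh
Cost = 22.5 kWh × €0.362/kWh = €8.14

€8.14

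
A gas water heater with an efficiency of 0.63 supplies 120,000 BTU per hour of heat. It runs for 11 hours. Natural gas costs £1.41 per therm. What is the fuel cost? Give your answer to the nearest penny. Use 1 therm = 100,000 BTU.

£29.54

Heat delivered = 120,000 BTU/h × 11 h = 1,320,000 BTU
Gas input = 1,320,000 / 0.63 = 2,095,238 BTU
= 2,095,238 / 100,000 = 20.95 therm
Cost = 20.95 × £1.41/therm = £29.54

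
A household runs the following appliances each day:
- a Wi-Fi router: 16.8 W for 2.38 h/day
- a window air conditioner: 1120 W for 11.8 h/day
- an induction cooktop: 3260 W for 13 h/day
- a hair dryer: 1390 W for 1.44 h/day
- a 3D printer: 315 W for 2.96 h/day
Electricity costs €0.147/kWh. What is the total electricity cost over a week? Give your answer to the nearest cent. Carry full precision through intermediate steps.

€60.27

Wi-Fi router: 16.8 W × 2.38 h × 7 d = 280 Wh = 0.2799 kWh
window air conditioner: 1120 W × 11.8 h × 7 d = 92,512 Wh = 92.51 kWh
induction cooktop: 3260 W × 13 h × 7 d = 296,660 Wh = 296.7 kWh
hair dryer: 1390 W × 1.44 h × 7 d = 14,011 Wh = 14.01 kWh
3D printer: 315 W × 2.96 h × 7 d = 6,527 Wh = 6.527 kWh
Total energy = 0.2799 + 92.51 + 296.7 + 14.01 + 6.527 = 410 kWh
Cost = 410 kWh × €0.147 = €60.27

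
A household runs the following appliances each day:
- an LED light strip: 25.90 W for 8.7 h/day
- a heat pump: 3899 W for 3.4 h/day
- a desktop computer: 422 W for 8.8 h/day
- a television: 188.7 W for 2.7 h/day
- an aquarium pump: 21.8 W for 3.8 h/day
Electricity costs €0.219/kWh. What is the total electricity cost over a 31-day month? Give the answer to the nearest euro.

LED light strip: 25.90 W × 8.7 h × 31 d = 6,985 Wh = 6.985 kWh
heat pump: 3899 W × 3.4 h × 31 d = 410,955 Wh = 411 kWh
desktop computer: 422 W × 8.8 h × 31 d = 115,122 Wh = 115.1 kWh
television: 188.7 W × 2.7 h × 31 d = 15,794 Wh = 15.79 kWh
aquarium pump: 21.8 W × 3.8 h × 31 d = 2,568 Wh = 2.568 kWh
Total energy = 6.985 + 411 + 115.1 + 15.79 + 2.568 = 551.4 kWh
Cost = 551.4 kWh × €0.219 = €120.76 ≈ €121

€121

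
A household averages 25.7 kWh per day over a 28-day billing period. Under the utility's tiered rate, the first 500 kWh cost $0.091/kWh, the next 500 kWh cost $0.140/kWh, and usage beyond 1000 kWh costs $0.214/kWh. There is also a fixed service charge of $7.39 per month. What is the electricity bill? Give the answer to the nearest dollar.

Usage = 25.7 kWh/day × 28 days = 719.6 kWh
First 500 kWh × $0.091 = $45.50
Next 219.6 kWh × $0.140 = $30.74
Remaining tier: 0 kWh (not reached)
Energy charge = $76.24; + service $7.39 = $83.63 ≈ $84

$84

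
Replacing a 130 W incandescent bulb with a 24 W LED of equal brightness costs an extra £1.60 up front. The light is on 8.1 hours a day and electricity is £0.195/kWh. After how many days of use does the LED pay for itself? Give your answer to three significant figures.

9.56 days

Power saved = 130 − 24 = 106 W
Daily energy saved = 106 W × 8.1 h = 858.6 Wh = 0.8586 kWh
Daily savings = 0.8586 × £0.195 = £0.1674
Payback = £1.60 / £0.1674 per day = 9.556 days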